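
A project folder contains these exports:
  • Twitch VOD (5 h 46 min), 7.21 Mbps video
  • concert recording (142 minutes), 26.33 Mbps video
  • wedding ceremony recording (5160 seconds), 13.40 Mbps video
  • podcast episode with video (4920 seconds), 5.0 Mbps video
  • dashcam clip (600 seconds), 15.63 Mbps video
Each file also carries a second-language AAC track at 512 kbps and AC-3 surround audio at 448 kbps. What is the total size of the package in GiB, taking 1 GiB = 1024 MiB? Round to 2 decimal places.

Audio total: 512 + 448 = 960 kbps = 0.960 Mbps.
Twitch VOD: 8.170 Mbps × 20760 s = 169609.2 Mb
concert recording: 27.290 Mbps × 8520 s = 232510.8 Mb
wedding ceremony recording: 14.360 Mbps × 5160 s = 74097.6 Mb
podcast episode with video: 5.960 Mbps × 4920 s = 29323.2 Mb
dashcam clip: 16.590 Mbps × 600 s = 9954.0 Mb
Total: 515494.8 Mb = 64436.8 MB.
= 60.01 GiB.

60.01 GiB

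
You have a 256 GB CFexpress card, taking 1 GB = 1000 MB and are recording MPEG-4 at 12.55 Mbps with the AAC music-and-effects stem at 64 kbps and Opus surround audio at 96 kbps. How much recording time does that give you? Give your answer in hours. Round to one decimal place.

44.8 hours

Audio total: 64 + 96 = 160 kbps = 0.160 Mbps.
Total bitrate: 12.55 + 0.160 = 12.710 Mbps.
Capacity: 256 GB = 2,048,000 Mb.
Recording time: 2,048,000 / 12.710 = 161,133 s ≈ 44.8 hours.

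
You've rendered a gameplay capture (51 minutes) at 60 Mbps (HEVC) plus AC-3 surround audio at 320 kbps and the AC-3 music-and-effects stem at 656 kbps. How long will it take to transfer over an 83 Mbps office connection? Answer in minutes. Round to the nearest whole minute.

37 minutes

51 min = 3060 s
Audio total: 320 + 656 = 976 kbps = 0.976 Mbps.
Total bitrate: 60.976 Mbps.
File: 60.976 Mbps × 3060 s = 186586.6 Mb.
At 83 Mbps: 186586.6 / 83 = 2248.0 s ≈ 37.5 minutes.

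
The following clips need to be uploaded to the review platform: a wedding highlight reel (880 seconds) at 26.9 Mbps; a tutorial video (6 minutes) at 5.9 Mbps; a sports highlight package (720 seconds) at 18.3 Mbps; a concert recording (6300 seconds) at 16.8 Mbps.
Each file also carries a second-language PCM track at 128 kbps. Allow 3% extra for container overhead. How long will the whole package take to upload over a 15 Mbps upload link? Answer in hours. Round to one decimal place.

2.8 hours

Audio: 128 kbps = 0.128 Mbps.
wedding highlight reel: 27.028 Mbps × 880 s × 1.03 = 24498.2 Mb
tutorial video: 6.028 Mbps × 360 s × 1.03 = 2235.2 Mb
sports highlight package: 18.428 Mbps × 720 s × 1.03 = 13666.2 Mb
concert recording: 16.928 Mbps × 6300 s × 1.03 = 109845.8 Mb
Total: 150245.4 Mb = 18780.7 MB.
At 15 Mbps: 150245.4 / 15 = 10016 s ≈ 2.78 hours.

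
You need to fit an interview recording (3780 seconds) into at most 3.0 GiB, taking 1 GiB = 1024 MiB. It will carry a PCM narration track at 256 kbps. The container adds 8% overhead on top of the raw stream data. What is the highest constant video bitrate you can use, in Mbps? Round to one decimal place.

6.1 Mbps

Budget: 3.0 GiB = 25769.8 Mb.
Stream payload after overhead: 25769.8 / 1.08 = 23860.9 Mb.
Total bitrate budget: 23860.9 Mb / 3780 s = 6.312 Mbps.
Audio: 256 kbps = 0.256 Mbps.
Video: 6.312 − 0.256 = 6.056 Mbps.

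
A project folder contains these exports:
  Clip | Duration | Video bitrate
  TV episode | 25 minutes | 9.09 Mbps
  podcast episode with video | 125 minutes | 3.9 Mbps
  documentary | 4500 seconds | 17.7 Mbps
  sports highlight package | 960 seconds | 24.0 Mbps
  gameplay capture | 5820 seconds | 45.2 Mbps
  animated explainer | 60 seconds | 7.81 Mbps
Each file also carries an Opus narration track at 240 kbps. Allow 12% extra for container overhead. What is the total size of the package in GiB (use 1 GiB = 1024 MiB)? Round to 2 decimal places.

53.98 GiB

Audio: 240 kbps = 0.240 Mbps.
TV episode: 9.330 Mbps × 1500 s × 1.12 = 15674.4 Mb
podcast episode with video: 4.140 Mbps × 7500 s × 1.12 = 34776.0 Mb
documentary: 17.940 Mbps × 4500 s × 1.12 = 90417.6 Mb
sports highlight package: 24.240 Mbps × 960 s × 1.12 = 26062.8 Mb
gameplay capture: 45.440 Mbps × 5820 s × 1.12 = 296196.1 Mb
animated explainer: 8.050 Mbps × 60 s × 1.12 = 541.0 Mb
Total: 463667.9 Mb = 57958.5 MB.
= 53.98 GiB.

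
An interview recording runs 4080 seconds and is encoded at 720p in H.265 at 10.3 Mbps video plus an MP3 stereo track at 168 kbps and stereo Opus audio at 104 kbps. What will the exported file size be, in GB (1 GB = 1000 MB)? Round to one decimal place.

5.4 GB

Audio total: 168 + 104 = 272 kbps = 0.272 Mbps.
Total bitrate: 10.3 + 0.272 = 10.572 Mbps.
Stream data: 10.572 Mbps × 4080 s = 43133.8 Mb.
43,134 Mb ÷ 8 = 5,392 MB → 5.392 GB.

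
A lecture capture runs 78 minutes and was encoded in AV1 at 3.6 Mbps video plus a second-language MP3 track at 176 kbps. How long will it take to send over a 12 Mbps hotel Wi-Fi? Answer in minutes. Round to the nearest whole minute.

78 min = 4680 s
Audio: 176 kbps = 0.176 Mbps.
Total bitrate: 3.776 Mbps.
File: 3.776 Mbps × 4680 s = 17671.7 Mb.
At 12 Mbps: 17671.7 / 12 = 1472.6 s ≈ 24.5 minutes.

25 minutes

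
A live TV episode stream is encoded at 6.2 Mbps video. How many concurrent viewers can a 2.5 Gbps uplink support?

403

2.5 Gbps = 2,500 Mbps; 2,500 / 6.200 = 403.23 → 403 viewers.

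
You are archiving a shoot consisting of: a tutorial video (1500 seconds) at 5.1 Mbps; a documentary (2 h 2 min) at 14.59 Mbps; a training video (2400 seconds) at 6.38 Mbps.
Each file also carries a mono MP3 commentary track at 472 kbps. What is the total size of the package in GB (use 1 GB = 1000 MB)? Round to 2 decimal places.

Audio: 472 kbps = 0.472 Mbps.
tutorial video: 5.572 Mbps × 1500 s = 8358.0 Mb
documentary: 15.062 Mbps × 7320 s = 110253.8 Mb
training video: 6.852 Mbps × 2400 s = 16444.8 Mb
Total: 135056.6 Mb = 16882.1 MB.
= 16.88 GB.

16.88 GB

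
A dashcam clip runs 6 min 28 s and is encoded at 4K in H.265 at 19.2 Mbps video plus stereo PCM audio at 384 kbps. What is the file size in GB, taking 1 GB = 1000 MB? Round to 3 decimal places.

6 min 28 s = 388 s
Audio: 384 kbps = 0.384 Mbps.
Total bitrate: 19.2 + 0.384 = 19.584 Mbps.
Stream data: 19.584 Mbps × 388 s = 7598.6 Mb.
7,599 Mb ÷ 8 = 949.8 MB → 0.9498 GB.

0.950 GB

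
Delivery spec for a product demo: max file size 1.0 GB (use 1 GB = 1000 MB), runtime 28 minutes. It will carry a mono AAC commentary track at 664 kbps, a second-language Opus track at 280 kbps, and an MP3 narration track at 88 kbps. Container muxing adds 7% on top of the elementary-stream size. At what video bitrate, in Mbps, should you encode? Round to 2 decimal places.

Budget: 1.0 GB = 8000.0 Mb.
Stream payload after overhead: 8000.0 / 1.07 = 7476.6 Mb.
28 min = 1680 s
Total bitrate budget: 7476.6 Mb / 1680 s = 4.450 Mbps.
Audio total: 664 + 280 + 88 = 1032 kbps = 1.032 Mbps.
Video: 4.450 − 1.032 = 3.418 Mbps.

3.42 Mbps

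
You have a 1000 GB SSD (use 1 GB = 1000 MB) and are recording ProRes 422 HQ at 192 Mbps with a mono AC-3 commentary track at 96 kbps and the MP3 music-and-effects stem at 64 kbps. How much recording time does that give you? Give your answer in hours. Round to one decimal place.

11.6 hours

Audio total: 96 + 64 = 160 kbps = 0.160 Mbps.
Total bitrate: 192 + 0.160 = 192.160 Mbps.
Capacity: 1000 GB = 8,000,000 Mb.
Recording time: 8,000,000 / 192.160 = 41,632 s ≈ 11.6 hours.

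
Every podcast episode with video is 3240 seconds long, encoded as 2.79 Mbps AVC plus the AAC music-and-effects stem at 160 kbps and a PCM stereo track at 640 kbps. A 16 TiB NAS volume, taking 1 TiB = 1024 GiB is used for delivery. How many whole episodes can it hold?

12099

Audio total: 160 + 640 = 800 kbps = 0.800 Mbps.
Total bitrate: 3.590 Mbps.
Per item: 3.590 Mbps × 3240 s = 11,632 Mb = 1,454 MB.
Capacity: 16 TiB = 140,737,488 Mb; 12099.58 items → 12099 complete.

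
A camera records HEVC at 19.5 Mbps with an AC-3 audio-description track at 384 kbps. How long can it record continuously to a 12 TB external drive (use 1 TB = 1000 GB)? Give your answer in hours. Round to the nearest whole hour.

1341 hours

Audio: 384 kbps = 0.384 Mbps.
Total bitrate: 19.5 + 0.384 = 19.884 Mbps.
Capacity: 12 TB = 96,000,000 Mb.
Recording time: 96,000,000 / 19.884 = 4,828,002 s ≈ 1,341 hours.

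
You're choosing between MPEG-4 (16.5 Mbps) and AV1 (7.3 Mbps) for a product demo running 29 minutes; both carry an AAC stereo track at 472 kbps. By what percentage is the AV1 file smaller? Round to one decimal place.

29 min = 1740 s
Audio: 472 kbps = 0.472 Mbps.
MPEG-4: 16.972 Mbps × 1740 s = 29531.3 Mb = 3.438 GiB.
AV1: 7.772 Mbps × 1740 s = 13523.3 Mb = 1.574 GiB.
Reduction: (1 − 1.574/3.438) × 100 = 54.21%.

54.2%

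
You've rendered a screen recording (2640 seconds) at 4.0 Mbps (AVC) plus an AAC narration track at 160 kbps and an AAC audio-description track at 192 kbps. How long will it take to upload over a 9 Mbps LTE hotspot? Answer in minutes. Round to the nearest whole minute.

21 minutes

Audio total: 160 + 192 = 352 kbps = 0.352 Mbps.
Total bitrate: 4.352 Mbps.
File: 4.352 Mbps × 2640 s = 11489.3 Mb.
At 9 Mbps: 11489.3 / 9 = 1276.6 s ≈ 21.3 minutes.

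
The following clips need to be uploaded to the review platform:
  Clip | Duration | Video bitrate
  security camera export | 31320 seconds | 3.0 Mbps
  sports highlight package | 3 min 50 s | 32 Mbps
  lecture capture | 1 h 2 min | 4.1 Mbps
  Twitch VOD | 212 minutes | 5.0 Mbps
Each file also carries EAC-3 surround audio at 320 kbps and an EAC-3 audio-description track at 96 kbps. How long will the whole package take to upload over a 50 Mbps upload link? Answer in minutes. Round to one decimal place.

66.7 minutes

Audio total: 320 + 96 = 416 kbps = 0.416 Mbps.
security camera export: 3.416 Mbps × 31320 s = 106989.1 Mb
sports highlight package: 32.416 Mbps × 230 s = 7455.7 Mb
lecture capture: 4.516 Mbps × 3720 s = 16799.5 Mb
Twitch VOD: 5.416 Mbps × 12720 s = 68891.5 Mb
Total: 200135.8 Mb = 25017.0 MB.
At 50 Mbps: 200135.8 / 50 = 4003 s ≈ 66.7 minutes.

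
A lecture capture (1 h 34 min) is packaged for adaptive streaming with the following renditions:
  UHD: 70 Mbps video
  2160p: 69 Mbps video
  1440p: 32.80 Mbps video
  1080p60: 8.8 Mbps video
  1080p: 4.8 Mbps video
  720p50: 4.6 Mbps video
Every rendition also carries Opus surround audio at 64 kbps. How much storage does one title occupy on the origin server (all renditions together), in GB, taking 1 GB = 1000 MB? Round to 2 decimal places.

134.22 GB

1 h 34 min = 94 min = 5640 s
Audio: 64 kbps = 0.064 Mbps.
Sum of rendition bitrates: (70+0.064) + (69+0.064) + (32.80+0.064) + (8.8+0.064) + (4.8+0.064) + (4.6+0.064) = 190.384 Mbps.
× 5640 s = 1,073,766 Mb = 134,221 MB = 134.2 GB.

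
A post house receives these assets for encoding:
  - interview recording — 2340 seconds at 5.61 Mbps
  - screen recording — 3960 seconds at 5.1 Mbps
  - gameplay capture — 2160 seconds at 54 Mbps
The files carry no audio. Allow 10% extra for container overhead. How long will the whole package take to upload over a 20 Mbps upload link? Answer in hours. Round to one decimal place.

interview recording: 5.610 Mbps × 2340 s × 1.10 = 14440.1 Mb
screen recording: 5.100 Mbps × 3960 s × 1.10 = 22215.6 Mb
gameplay capture: 54.000 Mbps × 2160 s × 1.10 = 128304.0 Mb
Total: 164959.7 Mb = 20620.0 MB.
At 20 Mbps: 164959.7 / 20 = 8248 s ≈ 2.29 hours.

2.3 hours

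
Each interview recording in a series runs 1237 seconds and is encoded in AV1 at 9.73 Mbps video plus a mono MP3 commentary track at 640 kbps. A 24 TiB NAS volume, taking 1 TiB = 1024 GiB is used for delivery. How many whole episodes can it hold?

16457

Audio: 640 kbps = 0.640 Mbps.
Total bitrate: 10.370 Mbps.
Per item: 10.370 Mbps × 1237 s = 12,828 Mb = 1,603 MB.
Capacity: 24 TiB = 211,106,233 Mb; 16457.07 items → 16457 complete.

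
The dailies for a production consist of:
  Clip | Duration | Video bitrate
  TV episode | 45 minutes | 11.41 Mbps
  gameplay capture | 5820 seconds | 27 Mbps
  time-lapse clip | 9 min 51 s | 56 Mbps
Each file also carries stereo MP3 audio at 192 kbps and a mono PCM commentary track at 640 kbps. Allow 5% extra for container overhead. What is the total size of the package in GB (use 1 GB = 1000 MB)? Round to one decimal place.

Audio total: 192 + 640 = 832 kbps = 0.832 Mbps.
TV episode: 12.242 Mbps × 2700 s × 1.05 = 34706.1 Mb
gameplay capture: 27.832 Mbps × 5820 s × 1.05 = 170081.4 Mb
time-lapse clip: 56.832 Mbps × 591 s × 1.05 = 35267.1 Mb
Total: 240054.5 Mb = 30006.8 MB.
= 30.01 GB.

30.0 GB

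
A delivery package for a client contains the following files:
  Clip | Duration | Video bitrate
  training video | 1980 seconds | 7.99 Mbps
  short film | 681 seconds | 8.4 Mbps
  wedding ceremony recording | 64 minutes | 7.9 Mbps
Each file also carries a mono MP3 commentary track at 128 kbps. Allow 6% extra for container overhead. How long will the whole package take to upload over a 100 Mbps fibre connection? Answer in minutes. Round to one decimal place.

Audio: 128 kbps = 0.128 Mbps.
training video: 8.118 Mbps × 1980 s × 1.06 = 17038.1 Mb
short film: 8.528 Mbps × 681 s × 1.06 = 6156.0 Mb
wedding ceremony recording: 8.028 Mbps × 3840 s × 1.06 = 32677.2 Mb
Total: 55871.3 Mb = 6983.9 MB.
At 100 Mbps: 55871.3 / 100 = 559 s ≈ 9.31 minutes.

9.3 minutes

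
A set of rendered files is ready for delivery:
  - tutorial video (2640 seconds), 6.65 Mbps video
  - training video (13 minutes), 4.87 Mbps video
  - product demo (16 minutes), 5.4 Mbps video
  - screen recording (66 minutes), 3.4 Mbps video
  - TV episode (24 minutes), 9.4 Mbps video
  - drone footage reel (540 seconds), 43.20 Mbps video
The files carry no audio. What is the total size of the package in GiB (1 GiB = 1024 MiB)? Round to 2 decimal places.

tutorial video: 6.650 Mbps × 2640 s = 17556.0 Mb
training video: 4.870 Mbps × 780 s = 3798.6 Mb
product demo: 5.400 Mbps × 960 s = 5184.0 Mb
screen recording: 3.400 Mbps × 3960 s = 13464.0 Mb
TV episode: 9.400 Mbps × 1440 s = 13536.0 Mb
drone footage reel: 43.200 Mbps × 540 s = 23328.0 Mb
Total: 76866.6 Mb = 9608.3 MB.
= 8.948 GiB.

8.95 GiB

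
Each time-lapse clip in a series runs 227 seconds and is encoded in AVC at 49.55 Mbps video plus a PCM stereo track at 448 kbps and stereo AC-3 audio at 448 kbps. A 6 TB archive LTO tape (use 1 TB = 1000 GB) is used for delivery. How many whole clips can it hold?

Audio total: 448 + 448 = 896 kbps = 0.896 Mbps.
Total bitrate: 50.446 Mbps.
Per item: 50.446 Mbps × 227 s = 11,451 Mb = 1,431 MB.
Capacity: 6 TB = 48,000,000 Mb; 4191.69 items → 4191 complete.

4191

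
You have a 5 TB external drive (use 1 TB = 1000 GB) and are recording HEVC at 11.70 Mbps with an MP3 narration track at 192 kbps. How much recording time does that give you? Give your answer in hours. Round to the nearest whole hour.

934 hours

Audio: 192 kbps = 0.192 Mbps.
Total bitrate: 11.70 + 0.192 = 11.892 Mbps.
Capacity: 5 TB = 40,000,000 Mb.
Recording time: 40,000,000 / 11.892 = 3,363,606 s ≈ 934 hours.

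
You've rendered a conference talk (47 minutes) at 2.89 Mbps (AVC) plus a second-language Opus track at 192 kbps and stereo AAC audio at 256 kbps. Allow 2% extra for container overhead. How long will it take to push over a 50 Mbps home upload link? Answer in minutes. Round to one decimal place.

47 min = 2820 s
Audio total: 192 + 256 = 448 kbps = 0.448 Mbps.
Total bitrate: 3.338 Mbps.
File: 3.338 Mbps × 2820 s = 9413.2 Mb.
With 2% container overhead: ×1.02. → 9601.4 Mb.
At 50 Mbps: 9601.4 / 50 = 192.0 s ≈ 3.2 minutes.

3.2 minutes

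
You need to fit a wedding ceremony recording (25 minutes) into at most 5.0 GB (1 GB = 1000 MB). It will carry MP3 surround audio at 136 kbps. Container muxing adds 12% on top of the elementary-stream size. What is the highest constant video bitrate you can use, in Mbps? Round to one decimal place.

Budget: 5.0 GB = 40000.0 Mb.
Stream payload after overhead: 40000.0 / 1.12 = 35714.3 Mb.
25 min = 1500 s
Total bitrate budget: 35714.3 Mb / 1500 s = 23.810 Mbps.
Audio: 136 kbps = 0.136 Mbps.
Video: 23.810 − 0.136 = 23.674 Mbps.

23.7 Mbps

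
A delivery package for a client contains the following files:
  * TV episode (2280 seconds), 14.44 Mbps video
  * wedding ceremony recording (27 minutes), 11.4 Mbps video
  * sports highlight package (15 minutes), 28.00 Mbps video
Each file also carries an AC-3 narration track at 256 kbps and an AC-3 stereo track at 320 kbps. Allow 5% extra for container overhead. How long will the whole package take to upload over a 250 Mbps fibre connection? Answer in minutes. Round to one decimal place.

Audio total: 256 + 320 = 576 kbps = 0.576 Mbps.
TV episode: 15.016 Mbps × 2280 s × 1.05 = 35948.3 Mb
wedding ceremony recording: 11.976 Mbps × 1620 s × 1.05 = 20371.2 Mb
sports highlight package: 28.576 Mbps × 900 s × 1.05 = 27004.3 Mb
Total: 83323.8 Mb = 10415.5 MB.
At 250 Mbps: 83323.8 / 250 = 333 s ≈ 5.55 minutes.

5.6 minutes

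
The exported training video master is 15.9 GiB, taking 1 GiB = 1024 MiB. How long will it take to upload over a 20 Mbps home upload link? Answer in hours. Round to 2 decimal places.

1.90 hours

File: 15.9 GiB = 136580.0 Mb.
At 20 Mbps: 136580.0 / 20 = 6829.0 s ≈ 1.9 hours.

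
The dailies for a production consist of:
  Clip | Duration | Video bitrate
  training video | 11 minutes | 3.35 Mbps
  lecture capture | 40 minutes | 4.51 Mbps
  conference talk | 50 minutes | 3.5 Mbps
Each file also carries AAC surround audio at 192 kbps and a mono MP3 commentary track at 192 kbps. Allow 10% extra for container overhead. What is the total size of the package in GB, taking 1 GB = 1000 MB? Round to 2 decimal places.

3.56 GB

Audio total: 192 + 192 = 384 kbps = 0.384 Mbps.
training video: 3.734 Mbps × 660 s × 1.10 = 2710.9 Mb
lecture capture: 4.894 Mbps × 2400 s × 1.10 = 12920.2 Mb
conference talk: 3.884 Mbps × 3000 s × 1.10 = 12817.2 Mb
Total: 28448.2 Mb = 3556.0 MB.
= 3.556 GB.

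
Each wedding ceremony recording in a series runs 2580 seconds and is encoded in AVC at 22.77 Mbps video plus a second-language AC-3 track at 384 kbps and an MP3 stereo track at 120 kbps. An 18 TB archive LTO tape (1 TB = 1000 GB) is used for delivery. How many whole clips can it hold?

2398

Audio total: 384 + 120 = 504 kbps = 0.504 Mbps.
Total bitrate: 23.274 Mbps.
Per item: 23.274 Mbps × 2580 s = 60,047 Mb = 7,506 MB.
Capacity: 18 TB = 144,000,000 Mb; 2398.12 items → 2398 complete.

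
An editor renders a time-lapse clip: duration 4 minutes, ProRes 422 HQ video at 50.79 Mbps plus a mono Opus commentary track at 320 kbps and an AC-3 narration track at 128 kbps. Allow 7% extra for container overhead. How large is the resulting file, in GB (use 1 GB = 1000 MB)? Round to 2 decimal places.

4 min = 240 s
Audio total: 320 + 128 = 448 kbps = 0.448 Mbps.
Total bitrate: 50.79 + 0.448 = 51.238 Mbps.
Stream data: 51.238 Mbps × 240 s = 12297.1 Mb.
With 7% container overhead: ×1.07.
13,158 Mb ÷ 8 = 1,645 MB → 1.645 GB.

1.64 GB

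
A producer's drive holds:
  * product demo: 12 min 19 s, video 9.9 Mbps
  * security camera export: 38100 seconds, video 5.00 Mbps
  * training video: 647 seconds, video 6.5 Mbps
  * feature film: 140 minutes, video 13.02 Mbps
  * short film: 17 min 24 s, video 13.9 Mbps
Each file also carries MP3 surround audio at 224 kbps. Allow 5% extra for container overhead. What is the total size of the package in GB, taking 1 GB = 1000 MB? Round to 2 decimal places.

44.21 GB

Audio: 224 kbps = 0.224 Mbps.
product demo: 10.124 Mbps × 739 s × 1.05 = 7855.7 Mb
security camera export: 5.224 Mbps × 38100 s × 1.05 = 208986.1 Mb
training video: 6.724 Mbps × 647 s × 1.05 = 4567.9 Mb
feature film: 13.244 Mbps × 8400 s × 1.05 = 116812.1 Mb
short film: 14.124 Mbps × 1044 s × 1.05 = 15482.7 Mb
Total: 353704.6 Mb = 44213.1 MB.
= 44.21 GB.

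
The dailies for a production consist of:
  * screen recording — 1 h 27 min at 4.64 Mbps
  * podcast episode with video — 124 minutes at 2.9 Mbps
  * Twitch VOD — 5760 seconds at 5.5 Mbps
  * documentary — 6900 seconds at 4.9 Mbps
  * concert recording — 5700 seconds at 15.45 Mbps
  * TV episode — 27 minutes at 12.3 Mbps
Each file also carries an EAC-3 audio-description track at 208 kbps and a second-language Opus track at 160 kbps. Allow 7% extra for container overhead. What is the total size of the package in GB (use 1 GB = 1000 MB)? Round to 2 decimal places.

30.93 GB

Audio total: 208 + 160 = 368 kbps = 0.368 Mbps.
screen recording: 5.008 Mbps × 5220 s × 1.07 = 27971.7 Mb
podcast episode with video: 3.268 Mbps × 7440 s × 1.07 = 26015.9 Mb
Twitch VOD: 5.868 Mbps × 5760 s × 1.07 = 36165.7 Mb
documentary: 5.268 Mbps × 6900 s × 1.07 = 38893.6 Mb
concert recording: 15.818 Mbps × 5700 s × 1.07 = 96474.0 Mb
TV episode: 12.668 Mbps × 1620 s × 1.07 = 21958.7 Mb
Total: 247479.6 Mb = 30934.9 MB.
= 30.93 GB.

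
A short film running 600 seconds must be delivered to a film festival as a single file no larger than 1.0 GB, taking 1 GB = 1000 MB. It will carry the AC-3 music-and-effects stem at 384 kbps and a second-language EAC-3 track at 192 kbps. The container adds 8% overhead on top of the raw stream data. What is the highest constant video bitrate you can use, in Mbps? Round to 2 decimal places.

11.77 Mbps

Budget: 1.0 GB = 8000.0 Mb.
Stream payload after overhead: 8000.0 / 1.08 = 7407.4 Mb.
Total bitrate budget: 7407.4 Mb / 600 s = 12.346 Mbps.
Audio total: 384 + 192 = 576 kbps = 0.576 Mbps.
Video: 12.346 − 0.576 = 11.770 Mbps.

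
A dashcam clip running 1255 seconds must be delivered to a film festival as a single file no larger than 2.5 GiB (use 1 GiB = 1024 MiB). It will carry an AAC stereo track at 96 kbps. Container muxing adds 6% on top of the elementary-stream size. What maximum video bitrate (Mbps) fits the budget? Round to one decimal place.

16.0 Mbps

Budget: 2.5 GiB = 21474.8 Mb.
Stream payload after overhead: 21474.8 / 1.06 = 20259.3 Mb.
Total bitrate budget: 20259.3 Mb / 1255 s = 16.143 Mbps.
Audio: 96 kbps = 0.096 Mbps.
Video: 16.143 − 0.096 = 16.047 Mbps.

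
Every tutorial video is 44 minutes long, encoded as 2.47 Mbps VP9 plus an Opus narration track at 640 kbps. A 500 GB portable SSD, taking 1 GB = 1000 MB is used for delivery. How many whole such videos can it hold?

487

44 min = 2640 s
Audio: 640 kbps = 0.640 Mbps.
Total bitrate: 3.110 Mbps.
Per item: 3.110 Mbps × 2640 s = 8,210 Mb = 1,026 MB.
Capacity: 500 GB = 4,000,000 Mb; 487.19 items → 487 complete.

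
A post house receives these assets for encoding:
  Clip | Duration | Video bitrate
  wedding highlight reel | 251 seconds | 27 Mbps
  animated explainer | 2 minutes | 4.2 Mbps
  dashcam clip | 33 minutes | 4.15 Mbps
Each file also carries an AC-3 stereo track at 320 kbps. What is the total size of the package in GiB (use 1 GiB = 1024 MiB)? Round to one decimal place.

Audio: 320 kbps = 0.320 Mbps.
wedding highlight reel: 27.320 Mbps × 251 s = 6857.3 Mb
animated explainer: 4.520 Mbps × 120 s = 542.4 Mb
dashcam clip: 4.470 Mbps × 1980 s = 8850.6 Mb
Total: 16250.3 Mb = 2031.3 MB.
= 1.892 GiB.

1.9 GiB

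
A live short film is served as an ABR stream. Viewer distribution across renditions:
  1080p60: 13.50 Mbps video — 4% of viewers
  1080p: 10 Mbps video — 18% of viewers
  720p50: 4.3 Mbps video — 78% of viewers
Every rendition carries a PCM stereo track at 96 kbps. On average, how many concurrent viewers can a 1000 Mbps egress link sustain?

172

Audio: 96 kbps = 0.096 Mbps.
Average per-viewer bitrate: 0.04×13.596 + 0.18×10.096 + 0.78×4.396 = 5.790 Mbps.
1000 Mbps = 1,000 Mbps; 1,000 / 5.790 = 172.71 → 172.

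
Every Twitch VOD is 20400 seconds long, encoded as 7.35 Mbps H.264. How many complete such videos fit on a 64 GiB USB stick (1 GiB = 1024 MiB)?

Per item: 7.350 Mbps × 20400 s = 149,940 Mb = 18,742 MB.
Capacity: 64 GiB = 549,756 Mb; 3.67 items → 3 complete.

3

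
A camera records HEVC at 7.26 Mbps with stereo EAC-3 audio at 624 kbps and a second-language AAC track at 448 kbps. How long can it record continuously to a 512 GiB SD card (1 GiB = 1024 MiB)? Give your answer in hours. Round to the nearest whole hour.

Audio total: 624 + 448 = 1072 kbps = 1.072 Mbps.
Total bitrate: 7.26 + 1.072 = 8.332 Mbps.
Capacity: 512 GiB = 4,398,047 Mb.
Recording time: 4,398,047 / 8.332 = 527,850 s ≈ 147 hours.

147 hours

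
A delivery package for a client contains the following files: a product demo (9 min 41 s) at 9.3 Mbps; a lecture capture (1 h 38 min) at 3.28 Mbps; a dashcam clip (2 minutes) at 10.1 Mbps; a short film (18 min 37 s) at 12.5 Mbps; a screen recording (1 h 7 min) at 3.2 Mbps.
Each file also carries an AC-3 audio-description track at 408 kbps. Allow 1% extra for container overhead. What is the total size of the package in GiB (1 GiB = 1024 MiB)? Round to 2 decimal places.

6.76 GiB

Audio: 408 kbps = 0.408 Mbps.
product demo: 9.708 Mbps × 581 s × 1.01 = 5696.8 Mb
lecture capture: 3.688 Mbps × 5880 s × 1.01 = 21902.3 Mb
dashcam clip: 10.508 Mbps × 120 s × 1.01 = 1273.6 Mb
short film: 12.908 Mbps × 1117 s × 1.01 = 14562.4 Mb
screen recording: 3.608 Mbps × 4020 s × 1.01 = 14649.2 Mb
Total: 58084.2 Mb = 7260.5 MB.
= 6.762 GiB.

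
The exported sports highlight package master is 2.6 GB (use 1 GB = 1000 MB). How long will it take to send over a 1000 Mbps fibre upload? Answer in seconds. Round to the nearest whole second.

File: 2.6 GB = 20800.0 Mb.
At 1000 Mbps: 20800.0 / 1000 = 20.8 s ≈ 20.8 seconds.

21 seconds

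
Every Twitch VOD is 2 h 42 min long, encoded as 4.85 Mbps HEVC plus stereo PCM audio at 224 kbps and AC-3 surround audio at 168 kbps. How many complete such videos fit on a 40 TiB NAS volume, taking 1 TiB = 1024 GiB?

6905

2 h 42 min = 162 min = 9720 s
Audio total: 224 + 168 = 392 kbps = 0.392 Mbps.
Total bitrate: 5.242 Mbps.
Per item: 5.242 Mbps × 9720 s = 50,952 Mb = 6,369 MB.
Capacity: 40 TiB = 351,843,721 Mb; 6905.36 items → 6905 complete.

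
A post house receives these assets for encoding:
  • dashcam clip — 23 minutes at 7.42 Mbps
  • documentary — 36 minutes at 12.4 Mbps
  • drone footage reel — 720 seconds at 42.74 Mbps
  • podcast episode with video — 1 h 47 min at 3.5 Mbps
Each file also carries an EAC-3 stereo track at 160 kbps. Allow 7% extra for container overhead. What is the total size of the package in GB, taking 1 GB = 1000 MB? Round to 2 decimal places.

12.30 GB

Audio: 160 kbps = 0.160 Mbps.
dashcam clip: 7.580 Mbps × 1380 s × 1.07 = 11192.6 Mb
documentary: 12.560 Mbps × 2160 s × 1.07 = 29028.7 Mb
drone footage reel: 42.900 Mbps × 720 s × 1.07 = 33050.2 Mb
podcast episode with video: 3.660 Mbps × 6420 s × 1.07 = 25142.0 Mb
Total: 98413.5 Mb = 12301.7 MB.
= 12.30 GB.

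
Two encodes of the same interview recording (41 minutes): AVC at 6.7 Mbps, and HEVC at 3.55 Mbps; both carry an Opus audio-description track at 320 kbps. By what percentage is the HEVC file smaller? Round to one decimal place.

44.9%

41 min = 2460 s
Audio: 320 kbps = 0.320 Mbps.
AVC: 7.020 Mbps × 2460 s = 17269.2 Mb = 2.159 GB.
HEVC: 3.870 Mbps × 2460 s = 9520.2 Mb = 1.190 GB.
Reduction: (1 − 1.190/2.159) × 100 = 44.87%.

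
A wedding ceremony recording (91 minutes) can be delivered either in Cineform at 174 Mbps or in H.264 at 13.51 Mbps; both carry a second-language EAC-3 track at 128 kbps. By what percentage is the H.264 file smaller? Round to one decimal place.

91 min = 5460 s
Audio: 128 kbps = 0.128 Mbps.
Cineform: 174.128 Mbps × 5460 s = 950738.9 Mb = 110.681 GiB.
H.264: 13.638 Mbps × 5460 s = 74463.5 Mb = 8.669 GiB.
Reduction: (1 − 8.669/110.681) × 100 = 92.17%.

92.2%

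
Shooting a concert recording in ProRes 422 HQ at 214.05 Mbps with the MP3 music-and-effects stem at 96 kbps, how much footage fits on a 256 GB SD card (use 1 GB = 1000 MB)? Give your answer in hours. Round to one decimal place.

Audio: 96 kbps = 0.096 Mbps.
Total bitrate: 214.05 + 0.096 = 214.146 Mbps.
Capacity: 256 GB = 2,048,000 Mb.
Recording time: 2,048,000 / 214.146 = 9,564 s ≈ 2.66 hours.

2.7 hours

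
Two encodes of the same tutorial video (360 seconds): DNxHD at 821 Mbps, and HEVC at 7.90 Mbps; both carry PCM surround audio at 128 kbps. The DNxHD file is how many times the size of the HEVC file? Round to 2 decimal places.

102.28

Audio: 128 kbps = 0.128 Mbps.
DNxHD: 821.128 Mbps × 360 s = 295606.1 Mb = 36.951 GB.
HEVC: 8.028 Mbps × 360 s = 2890.1 Mb = 0.361 GB.
Ratio: 36.951 / 0.361 = 102.283.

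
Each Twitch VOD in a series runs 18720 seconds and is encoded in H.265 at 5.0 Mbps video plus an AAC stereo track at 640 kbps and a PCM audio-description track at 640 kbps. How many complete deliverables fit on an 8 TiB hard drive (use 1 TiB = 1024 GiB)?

598

Audio total: 640 + 640 = 1280 kbps = 1.280 Mbps.
Total bitrate: 6.280 Mbps.
Per item: 6.280 Mbps × 18720 s = 117,562 Mb = 14,695 MB.
Capacity: 8 TiB = 70,368,744 Mb; 598.57 items → 598 complete.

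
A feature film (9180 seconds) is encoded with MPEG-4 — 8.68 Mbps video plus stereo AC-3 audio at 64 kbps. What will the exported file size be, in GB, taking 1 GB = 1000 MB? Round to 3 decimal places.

10.034 GB

Audio: 64 kbps = 0.064 Mbps.
Total bitrate: 8.68 + 0.064 = 8.744 Mbps.
Stream data: 8.744 Mbps × 9180 s = 80269.9 Mb.
80,270 Mb ÷ 8 = 10,034 MB → 10.03 GB.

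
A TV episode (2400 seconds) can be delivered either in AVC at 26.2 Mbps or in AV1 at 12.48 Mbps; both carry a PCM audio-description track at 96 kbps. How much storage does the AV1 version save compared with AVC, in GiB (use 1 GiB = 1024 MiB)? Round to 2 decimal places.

Audio: 96 kbps = 0.096 Mbps.
AVC: 26.296 Mbps × 2400 s = 63110.4 Mb = 7.347 GiB.
AV1: 12.576 Mbps × 2400 s = 30182.4 Mb = 3.514 GiB.
Saving: 7.347 − 3.514 = 3.833 GiB.

3.83 GiB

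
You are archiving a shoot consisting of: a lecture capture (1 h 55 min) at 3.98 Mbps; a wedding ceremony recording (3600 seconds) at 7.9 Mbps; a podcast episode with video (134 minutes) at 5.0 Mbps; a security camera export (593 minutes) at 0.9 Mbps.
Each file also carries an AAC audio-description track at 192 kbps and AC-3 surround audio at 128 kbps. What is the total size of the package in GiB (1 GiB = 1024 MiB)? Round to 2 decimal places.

16.93 GiB

Audio total: 192 + 128 = 320 kbps = 0.320 Mbps.
lecture capture: 4.300 Mbps × 6900 s = 29670.0 Mb
wedding ceremony recording: 8.220 Mbps × 3600 s = 29592.0 Mb
podcast episode with video: 5.320 Mbps × 8040 s = 42772.8 Mb
security camera export: 1.220 Mbps × 35580 s = 43407.6 Mb
Total: 145442.4 Mb = 18180.3 MB.
= 16.93 GiB.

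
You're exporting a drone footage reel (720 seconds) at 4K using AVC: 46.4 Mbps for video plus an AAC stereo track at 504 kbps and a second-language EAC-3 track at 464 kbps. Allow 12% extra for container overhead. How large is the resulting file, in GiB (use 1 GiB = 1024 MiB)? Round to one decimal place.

Audio total: 504 + 464 = 968 kbps = 0.968 Mbps.
Total bitrate: 46.4 + 0.968 = 47.368 Mbps.
Stream data: 47.368 Mbps × 720 s = 34105.0 Mb.
With 12% container overhead: ×1.12.
38,198 Mb = 4,774,694,400 bytes ÷ 1,073,741,824 = 4.447 GiB.

4.4 GiB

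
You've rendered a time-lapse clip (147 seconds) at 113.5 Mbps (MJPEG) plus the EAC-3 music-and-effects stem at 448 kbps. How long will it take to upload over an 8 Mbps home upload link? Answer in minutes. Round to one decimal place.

Audio: 448 kbps = 0.448 Mbps.
Total bitrate: 113.948 Mbps.
File: 113.948 Mbps × 147 s = 16750.4 Mb.
At 8 Mbps: 16750.4 / 8 = 2093.8 s ≈ 34.9 minutes.

34.9 minutes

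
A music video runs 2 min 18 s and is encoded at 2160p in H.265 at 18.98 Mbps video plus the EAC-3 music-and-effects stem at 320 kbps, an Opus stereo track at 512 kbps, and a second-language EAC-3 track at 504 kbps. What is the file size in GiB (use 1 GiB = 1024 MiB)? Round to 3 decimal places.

0.326 GiB

2 min 18 s = 138 s
Audio total: 320 + 512 + 504 = 1336 kbps = 1.336 Mbps.
Total bitrate: 18.98 + 1.336 = 20.316 Mbps.
Stream data: 20.316 Mbps × 138 s = 2803.6 Mb.
2,804 Mb = 350,451,000 bytes ÷ 1,073,741,824 = 0.3264 GiB.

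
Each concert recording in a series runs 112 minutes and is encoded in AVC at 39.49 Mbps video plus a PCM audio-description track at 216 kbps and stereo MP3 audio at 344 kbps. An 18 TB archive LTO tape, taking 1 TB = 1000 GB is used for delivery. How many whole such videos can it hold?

112 min = 6720 s
Audio total: 216 + 344 = 560 kbps = 0.560 Mbps.
Total bitrate: 40.050 Mbps.
Per item: 40.050 Mbps × 6720 s = 269,136 Mb = 33,642 MB.
Capacity: 18 TB = 144,000,000 Mb; 535.05 items → 535 complete.

535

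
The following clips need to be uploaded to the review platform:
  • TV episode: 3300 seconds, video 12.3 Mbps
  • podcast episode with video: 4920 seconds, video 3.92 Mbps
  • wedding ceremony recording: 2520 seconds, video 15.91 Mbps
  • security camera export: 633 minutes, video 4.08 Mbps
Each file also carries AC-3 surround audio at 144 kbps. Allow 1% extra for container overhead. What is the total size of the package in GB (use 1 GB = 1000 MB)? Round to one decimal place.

Audio: 144 kbps = 0.144 Mbps.
TV episode: 12.444 Mbps × 3300 s × 1.01 = 41475.9 Mb
podcast episode with video: 4.064 Mbps × 4920 s × 1.01 = 20194.8 Mb
wedding ceremony recording: 16.054 Mbps × 2520 s × 1.01 = 40860.6 Mb
security camera export: 4.224 Mbps × 37980 s × 1.01 = 162031.8 Mb
Total: 264563.1 Mb = 33070.4 MB.
= 33.07 GB.

33.1 GB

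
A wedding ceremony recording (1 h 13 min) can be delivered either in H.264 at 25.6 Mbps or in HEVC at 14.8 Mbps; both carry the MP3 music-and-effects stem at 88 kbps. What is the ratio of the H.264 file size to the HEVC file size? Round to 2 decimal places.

1 h 13 min = 73 min = 4380 s
Audio: 88 kbps = 0.088 Mbps.
H.264: 25.688 Mbps × 4380 s = 112513.4 Mb = 14.064 GB.
HEVC: 14.888 Mbps × 4380 s = 65209.4 Mb = 8.151 GB.
Ratio: 14.064 / 8.151 = 1.725.

1.73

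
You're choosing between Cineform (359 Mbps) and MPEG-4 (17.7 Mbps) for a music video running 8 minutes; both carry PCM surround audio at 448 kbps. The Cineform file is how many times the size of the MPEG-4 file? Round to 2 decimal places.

8 min = 480 s
Audio: 448 kbps = 0.448 Mbps.
Cineform: 359.448 Mbps × 480 s = 172535.0 Mb = 21.567 GB.
MPEG-4: 18.148 Mbps × 480 s = 8711.0 Mb = 1.089 GB.
Ratio: 21.567 / 1.089 = 19.806.

19.81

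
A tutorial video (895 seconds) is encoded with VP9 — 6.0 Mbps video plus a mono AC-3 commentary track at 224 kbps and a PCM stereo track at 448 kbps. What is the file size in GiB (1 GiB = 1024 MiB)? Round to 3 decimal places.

0.695 GiB

Audio total: 224 + 448 = 672 kbps = 0.672 Mbps.
Total bitrate: 6.0 + 0.672 = 6.672 Mbps.
Stream data: 6.672 Mbps × 895 s = 5971.4 Mb.
5,971 Mb = 746,430,000 bytes ÷ 1,073,741,824 = 0.6952 GiB.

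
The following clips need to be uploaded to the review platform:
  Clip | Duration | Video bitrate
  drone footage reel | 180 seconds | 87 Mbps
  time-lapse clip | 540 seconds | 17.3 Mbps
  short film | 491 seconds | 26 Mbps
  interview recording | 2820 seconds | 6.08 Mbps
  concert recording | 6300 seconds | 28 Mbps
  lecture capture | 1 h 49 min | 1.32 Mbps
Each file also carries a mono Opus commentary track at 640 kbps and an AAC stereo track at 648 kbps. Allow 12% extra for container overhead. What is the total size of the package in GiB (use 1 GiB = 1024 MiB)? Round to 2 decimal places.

Audio total: 640 + 648 = 1288 kbps = 1.288 Mbps.
drone footage reel: 88.288 Mbps × 180 s × 1.12 = 17798.9 Mb
time-lapse clip: 18.588 Mbps × 540 s × 1.12 = 11242.0 Mb
short film: 27.288 Mbps × 491 s × 1.12 = 15006.2 Mb
interview recording: 7.368 Mbps × 2820 s × 1.12 = 23271.1 Mb
concert recording: 29.288 Mbps × 6300 s × 1.12 = 206656.1 Mb
lecture capture: 2.608 Mbps × 6540 s × 1.12 = 19103.1 Mb
Total: 293077.4 Mb = 36634.7 MB.
= 34.12 GiB.

34.12 GiB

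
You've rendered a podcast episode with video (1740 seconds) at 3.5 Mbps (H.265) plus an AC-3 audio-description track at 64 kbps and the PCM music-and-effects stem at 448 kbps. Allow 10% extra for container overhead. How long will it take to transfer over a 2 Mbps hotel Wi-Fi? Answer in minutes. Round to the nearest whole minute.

Audio total: 64 + 448 = 512 kbps = 0.512 Mbps.
Total bitrate: 4.012 Mbps.
File: 4.012 Mbps × 1740 s = 6980.9 Mb.
With 10% container overhead: ×1.10. → 7679.0 Mb.
At 2 Mbps: 7679.0 / 2 = 3839.5 s ≈ 64 minutes.

64 minutes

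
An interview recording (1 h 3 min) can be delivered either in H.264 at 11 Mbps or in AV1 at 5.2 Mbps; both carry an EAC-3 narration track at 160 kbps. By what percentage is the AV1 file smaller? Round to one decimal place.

52.0%

1 h 3 min = 63 min = 3780 s
Audio: 160 kbps = 0.160 Mbps.
H.264: 11.160 Mbps × 3780 s = 42184.8 Mb = 4.911 GiB.
AV1: 5.360 Mbps × 3780 s = 20260.8 Mb = 2.359 GiB.
Reduction: (1 − 2.359/4.911) × 100 = 51.97%.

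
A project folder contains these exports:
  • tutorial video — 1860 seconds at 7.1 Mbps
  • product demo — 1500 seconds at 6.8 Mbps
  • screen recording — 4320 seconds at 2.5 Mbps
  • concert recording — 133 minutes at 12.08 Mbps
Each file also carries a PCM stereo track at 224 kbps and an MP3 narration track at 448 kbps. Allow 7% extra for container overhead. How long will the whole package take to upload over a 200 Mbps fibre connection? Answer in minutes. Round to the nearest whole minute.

13 minutes

Audio total: 224 + 448 = 672 kbps = 0.672 Mbps.
tutorial video: 7.772 Mbps × 1860 s × 1.07 = 15467.8 Mb
product demo: 7.472 Mbps × 1500 s × 1.07 = 11992.6 Mb
screen recording: 3.172 Mbps × 4320 s × 1.07 = 14662.3 Mb
concert recording: 12.752 Mbps × 7980 s × 1.07 = 108884.2 Mb
Total: 151006.9 Mb = 18875.9 MB.
At 200 Mbps: 151006.9 / 200 = 755 s ≈ 12.6 minutes.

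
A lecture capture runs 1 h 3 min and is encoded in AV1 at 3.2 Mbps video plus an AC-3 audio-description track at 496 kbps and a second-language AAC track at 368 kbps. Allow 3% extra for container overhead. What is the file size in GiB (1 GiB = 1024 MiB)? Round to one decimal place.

1 h 3 min = 63 min = 3780 s
Audio total: 496 + 368 = 864 kbps = 0.864 Mbps.
Total bitrate: 3.2 + 0.864 = 4.064 Mbps.
Stream data: 4.064 Mbps × 3780 s = 15361.9 Mb.
With 3% container overhead: ×1.03.
15,823 Mb = 1,977,847,200 bytes ÷ 1,073,741,824 = 1.842 GiB.

1.8 GiB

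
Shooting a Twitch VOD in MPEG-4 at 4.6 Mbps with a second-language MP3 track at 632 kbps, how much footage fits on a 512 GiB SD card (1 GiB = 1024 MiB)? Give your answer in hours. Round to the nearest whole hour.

234 hours

Audio: 632 kbps = 0.632 Mbps.
Total bitrate: 4.6 + 0.632 = 5.232 Mbps.
Capacity: 512 GiB = 4,398,047 Mb.
Recording time: 4,398,047 / 5.232 = 840,605 s ≈ 234 hours.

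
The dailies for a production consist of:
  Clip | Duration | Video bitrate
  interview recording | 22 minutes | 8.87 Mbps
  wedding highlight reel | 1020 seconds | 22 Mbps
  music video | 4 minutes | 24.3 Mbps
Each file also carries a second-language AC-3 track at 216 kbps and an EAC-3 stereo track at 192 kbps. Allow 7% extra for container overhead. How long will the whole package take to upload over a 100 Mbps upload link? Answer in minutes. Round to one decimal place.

7.3 minutes

Audio total: 216 + 192 = 408 kbps = 0.408 Mbps.
interview recording: 9.278 Mbps × 1320 s × 1.07 = 13104.2 Mb
wedding highlight reel: 22.408 Mbps × 1020 s × 1.07 = 24456.1 Mb
music video: 24.708 Mbps × 240 s × 1.07 = 6345.0 Mb
Total: 43905.4 Mb = 5488.2 MB.
At 100 Mbps: 43905.4 / 100 = 439 s ≈ 7.32 minutes.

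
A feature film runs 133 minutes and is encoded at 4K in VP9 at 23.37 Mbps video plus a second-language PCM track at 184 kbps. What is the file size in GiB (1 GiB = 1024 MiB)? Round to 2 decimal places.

21.88 GiB

133 min = 7980 s
Audio: 184 kbps = 0.184 Mbps.
Total bitrate: 23.37 + 0.184 = 23.554 Mbps.
Stream data: 23.554 Mbps × 7980 s = 187960.9 Mb.
187,961 Mb = 23,495,115,000 bytes ÷ 1,073,741,824 = 21.88 GiB.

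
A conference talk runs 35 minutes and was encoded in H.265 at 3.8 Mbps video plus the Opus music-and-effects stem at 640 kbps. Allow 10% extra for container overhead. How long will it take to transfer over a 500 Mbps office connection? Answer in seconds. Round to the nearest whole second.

21 seconds

35 min = 2100 s
Audio: 640 kbps = 0.640 Mbps.
Total bitrate: 4.440 Mbps.
File: 4.440 Mbps × 2100 s = 9324.0 Mb.
With 10% container overhead: ×1.10. → 10256.4 Mb.
At 500 Mbps: 10256.4 / 500 = 20.5 s ≈ 20.5 seconds.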